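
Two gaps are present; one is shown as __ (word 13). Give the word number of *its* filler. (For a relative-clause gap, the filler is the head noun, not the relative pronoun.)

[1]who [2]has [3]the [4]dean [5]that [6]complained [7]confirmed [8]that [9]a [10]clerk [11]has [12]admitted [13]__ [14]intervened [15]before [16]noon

The marked gap is the subject of "intervened".
Its filler is the fronted wh-phrase "who", at word 1.
(The other dependency links word 4 to a gap after word 5.)

1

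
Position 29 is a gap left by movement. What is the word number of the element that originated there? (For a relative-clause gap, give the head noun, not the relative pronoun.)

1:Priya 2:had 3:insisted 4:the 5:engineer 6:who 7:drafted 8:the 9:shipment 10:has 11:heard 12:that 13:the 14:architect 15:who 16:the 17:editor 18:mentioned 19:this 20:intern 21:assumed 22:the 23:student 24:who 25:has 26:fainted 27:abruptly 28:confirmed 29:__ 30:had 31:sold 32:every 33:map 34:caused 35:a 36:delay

14

The gap at 29 is the subject of "sold", inside a relative clause.
The relative pronoun is "who" (word 15); it is bound by the head noun immediately before it.
Its filler is the head noun "architect", at word 14.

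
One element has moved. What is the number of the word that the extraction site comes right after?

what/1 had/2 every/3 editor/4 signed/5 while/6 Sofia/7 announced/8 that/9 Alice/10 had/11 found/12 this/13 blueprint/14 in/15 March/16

5

The displaced element is "what" (word 1).
It functions as the direct object of "signed", so the gap sits immediately after word 5 ("signed").
Base order: Every editor had signed what while Sofia announced that Alice had found this blueprint in March.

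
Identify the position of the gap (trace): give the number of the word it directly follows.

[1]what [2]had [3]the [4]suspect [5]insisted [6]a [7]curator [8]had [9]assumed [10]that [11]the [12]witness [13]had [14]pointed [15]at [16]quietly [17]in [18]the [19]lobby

15

The displaced element is "what" (word 1).
It is linked across 2 clause boundaries (Ø → that).
It functions as the object of the preposition "at" of "pointed", so the gap sits immediately after word 15 ("at").
Base order: The suspect had insisted a curator had assumed that the witness had pointed at what quietly in the lobby.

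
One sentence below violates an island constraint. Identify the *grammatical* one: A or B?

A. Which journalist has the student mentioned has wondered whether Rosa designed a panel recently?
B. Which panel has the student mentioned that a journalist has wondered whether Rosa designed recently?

In B, the wh-phrase is extracted from inside a wh-island (introduced by "whether"), which blocks movement.
In A, the extraction path crosses only that-complement boundaries, which are transparent.
So A is grammatical.

A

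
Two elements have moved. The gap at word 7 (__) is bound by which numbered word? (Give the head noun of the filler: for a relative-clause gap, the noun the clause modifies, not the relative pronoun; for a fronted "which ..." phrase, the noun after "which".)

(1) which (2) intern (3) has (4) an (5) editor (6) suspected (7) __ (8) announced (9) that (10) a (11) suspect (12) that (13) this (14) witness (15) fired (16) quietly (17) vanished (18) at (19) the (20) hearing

2

The marked gap is the subject of "announced".
Its filler is the fronted wh-phrase "which intern", at word 2.
(The other dependency links word 11 to a gap after word 15.)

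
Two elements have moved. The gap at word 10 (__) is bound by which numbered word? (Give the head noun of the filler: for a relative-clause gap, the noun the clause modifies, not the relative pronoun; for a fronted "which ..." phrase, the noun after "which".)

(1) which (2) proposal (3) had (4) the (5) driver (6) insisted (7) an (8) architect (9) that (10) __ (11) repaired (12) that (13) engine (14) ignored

8

The marked gap is inside the relative clause, the subject of "repaired".
Its filler is the head noun "architect" (via "that"), at word 8.
(The other dependency links word 2 to a gap after word 14.)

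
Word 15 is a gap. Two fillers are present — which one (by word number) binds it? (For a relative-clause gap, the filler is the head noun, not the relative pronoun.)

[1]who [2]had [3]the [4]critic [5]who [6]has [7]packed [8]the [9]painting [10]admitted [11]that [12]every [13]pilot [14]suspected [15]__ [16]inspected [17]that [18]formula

The marked gap is the subject of "inspected".
Its filler is the fronted wh-phrase "who", at word 1.
(The other dependency links word 4 to a gap after word 5.)

1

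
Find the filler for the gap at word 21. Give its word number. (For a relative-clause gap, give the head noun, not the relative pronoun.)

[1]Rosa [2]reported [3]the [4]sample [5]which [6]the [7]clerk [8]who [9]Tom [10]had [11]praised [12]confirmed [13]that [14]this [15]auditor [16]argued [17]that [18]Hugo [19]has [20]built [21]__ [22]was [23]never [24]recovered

4

The gap at 21 is the object of "built", inside a relative clause.
The relative pronoun is "which" (word 5); it is bound by the head noun immediately before it.
Its filler is the head noun "sample", at word 4.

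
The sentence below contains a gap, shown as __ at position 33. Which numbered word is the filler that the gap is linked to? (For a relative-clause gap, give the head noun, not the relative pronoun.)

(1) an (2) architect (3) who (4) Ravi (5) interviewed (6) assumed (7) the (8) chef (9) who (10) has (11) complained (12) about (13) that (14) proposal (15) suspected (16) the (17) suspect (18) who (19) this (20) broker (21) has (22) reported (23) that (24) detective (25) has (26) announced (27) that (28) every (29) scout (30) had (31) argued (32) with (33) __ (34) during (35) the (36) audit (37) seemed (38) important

17

The gap at 33 is the prepositional object of "argued", inside a relative clause.
The relative pronoun is "who" (word 18); it is bound by the head noun immediately before it.
Its filler is the head noun "suspect", at word 17.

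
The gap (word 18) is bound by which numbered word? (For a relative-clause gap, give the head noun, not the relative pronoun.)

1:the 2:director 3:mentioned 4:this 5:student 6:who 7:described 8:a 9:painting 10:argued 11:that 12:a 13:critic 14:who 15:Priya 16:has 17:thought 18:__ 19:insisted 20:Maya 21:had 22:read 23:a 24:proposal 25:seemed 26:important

The gap at 18 is the subject of "insisted", inside a relative clause.
The relative pronoun is "who" (word 14); it is bound by the head noun immediately before it.
Its filler is the head noun "critic", at word 13.

13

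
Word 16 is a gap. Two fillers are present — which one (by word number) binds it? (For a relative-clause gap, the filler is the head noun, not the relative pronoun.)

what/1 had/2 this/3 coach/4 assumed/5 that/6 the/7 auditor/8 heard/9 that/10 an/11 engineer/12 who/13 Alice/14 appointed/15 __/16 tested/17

12

The marked gap is inside the relative clause, the direct object of "appointed".
Its filler is the head noun "engineer" (via "who"), at word 12.
(The other dependency links word 1 to a gap after word 17.)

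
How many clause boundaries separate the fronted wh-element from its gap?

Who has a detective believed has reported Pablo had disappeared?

"who" is extracted from the subject of "reported".
Boundaries crossed, outermost first: [Ø] — 1 in total.

1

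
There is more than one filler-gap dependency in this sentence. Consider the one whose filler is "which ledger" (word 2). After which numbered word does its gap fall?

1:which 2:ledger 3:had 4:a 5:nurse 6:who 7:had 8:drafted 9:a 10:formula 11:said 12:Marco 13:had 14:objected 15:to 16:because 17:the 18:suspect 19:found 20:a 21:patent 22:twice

The displaced element is "which ledger" (word 2).
It is linked across 1 clause boundary (Ø).
It functions as the object of the preposition "to" of "objected", so the gap sits immediately after word 15 ("to").
Base order: A nurse who had drafted a formula had said Marco had objected to which ledger because the suspect found a patent twice.

15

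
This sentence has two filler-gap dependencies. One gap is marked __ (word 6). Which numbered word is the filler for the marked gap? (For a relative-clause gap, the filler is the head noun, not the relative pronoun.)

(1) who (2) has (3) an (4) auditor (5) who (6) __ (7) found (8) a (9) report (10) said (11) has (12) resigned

The marked gap is inside the relative clause, the subject of "found".
Its filler is the head noun "auditor" (via "who"), at word 4.
(The other dependency links word 1 to a gap after word 10.)

4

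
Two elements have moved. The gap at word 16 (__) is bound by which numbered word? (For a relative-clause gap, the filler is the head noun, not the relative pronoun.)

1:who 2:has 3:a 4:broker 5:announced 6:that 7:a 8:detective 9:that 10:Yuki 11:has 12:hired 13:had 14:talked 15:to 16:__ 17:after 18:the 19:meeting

1

The marked gap is the object of the preposition "to" of "talked".
Its filler is the fronted wh-phrase "who", at word 1.
(The other dependency links word 8 to a gap after word 12.)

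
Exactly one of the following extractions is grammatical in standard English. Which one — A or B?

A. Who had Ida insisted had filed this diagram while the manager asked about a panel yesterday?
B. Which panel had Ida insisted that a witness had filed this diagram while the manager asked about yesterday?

In B, the wh-phrase is extracted from inside an adjunct island (introduced by "while"), which blocks movement.
In A, the extraction path crosses only that-complement boundaries, which are transparent.
So A is grammatical.

A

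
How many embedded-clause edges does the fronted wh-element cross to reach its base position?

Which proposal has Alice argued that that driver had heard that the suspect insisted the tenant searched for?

"which proposal" is extracted from the PP object of "searched".
Boundaries crossed, outermost first: [that], [that], [Ø] — 3 in total.

3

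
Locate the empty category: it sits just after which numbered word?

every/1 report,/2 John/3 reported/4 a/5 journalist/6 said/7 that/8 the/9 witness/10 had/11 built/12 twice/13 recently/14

12

The displaced element is "every report" (word 2).
It is linked across 2 clause boundaries (Ø → that).
It functions as the direct object of "built", so the gap sits immediately after word 12 ("built").
Base order: John reported a journalist said that the witness had built every report twice recently.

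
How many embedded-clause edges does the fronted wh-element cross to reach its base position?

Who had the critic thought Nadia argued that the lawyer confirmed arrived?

"who" is extracted from the subject of "arrived".
Boundaries crossed, outermost first: [Ø], [that], [Ø] — 3 in total.

3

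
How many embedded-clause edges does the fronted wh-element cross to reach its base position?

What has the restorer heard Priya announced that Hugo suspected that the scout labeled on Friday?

"what" is extracted from the object of "labeled".
Boundaries crossed, outermost first: [Ø], [that], [that] — 3 in total.

3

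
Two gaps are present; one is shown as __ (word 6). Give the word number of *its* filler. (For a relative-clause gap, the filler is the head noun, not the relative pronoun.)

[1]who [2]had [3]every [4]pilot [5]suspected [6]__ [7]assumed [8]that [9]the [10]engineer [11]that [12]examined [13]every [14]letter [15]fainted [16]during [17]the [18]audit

1

The marked gap is the subject of "assumed".
Its filler is the fronted wh-phrase "who", at word 1.
(The other dependency links word 10 to a gap after word 11.)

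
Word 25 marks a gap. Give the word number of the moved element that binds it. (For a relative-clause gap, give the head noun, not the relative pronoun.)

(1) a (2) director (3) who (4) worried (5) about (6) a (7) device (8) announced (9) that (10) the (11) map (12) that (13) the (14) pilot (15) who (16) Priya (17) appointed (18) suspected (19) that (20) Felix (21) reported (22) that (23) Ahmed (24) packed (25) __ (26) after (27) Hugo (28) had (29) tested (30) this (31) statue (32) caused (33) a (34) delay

The gap at 25 is the object of "packed", inside a relative clause.
The relative pronoun is "that" (word 12); it is bound by the head noun immediately before it.
Its filler is the head noun "map", at word 11.

11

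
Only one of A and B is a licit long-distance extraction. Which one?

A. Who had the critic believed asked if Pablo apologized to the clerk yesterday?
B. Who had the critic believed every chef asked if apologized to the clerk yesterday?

In B, the wh-phrase is extracted from inside a wh-island (introduced by "if"), which blocks movement.
In A, the extraction path crosses only that-complement boundaries, which are transparent.
So A is grammatical.

A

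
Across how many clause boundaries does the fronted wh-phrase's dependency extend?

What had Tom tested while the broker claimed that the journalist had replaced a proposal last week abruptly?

"what" originates inside the matrix clause — no clause boundary is crossed.

0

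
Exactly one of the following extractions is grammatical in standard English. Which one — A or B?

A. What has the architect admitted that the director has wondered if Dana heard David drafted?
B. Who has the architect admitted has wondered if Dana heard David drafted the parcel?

B

In A, the wh-phrase is extracted from inside a wh-island (introduced by "if"), which blocks movement.
In B, the extraction path crosses only that-complement boundaries, which are transparent.
So B is grammatical.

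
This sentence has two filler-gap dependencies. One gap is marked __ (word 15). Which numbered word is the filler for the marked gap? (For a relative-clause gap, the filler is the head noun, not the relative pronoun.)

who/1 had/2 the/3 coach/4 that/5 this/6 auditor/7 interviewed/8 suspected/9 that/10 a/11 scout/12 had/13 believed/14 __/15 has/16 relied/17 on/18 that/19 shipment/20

1

The marked gap is the subject of "relied".
Its filler is the fronted wh-phrase "who", at word 1.
(The other dependency links word 4 to a gap after word 8.)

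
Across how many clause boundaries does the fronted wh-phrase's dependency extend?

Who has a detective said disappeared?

1

"who" is extracted from the subject of "disappeared".
Boundaries crossed, outermost first: [Ø] — 1 in total.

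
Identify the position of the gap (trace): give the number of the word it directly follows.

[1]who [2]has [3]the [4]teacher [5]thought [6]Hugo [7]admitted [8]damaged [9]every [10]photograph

7

The displaced element is "who" (word 1).
It is linked across 2 clause boundaries (Ø → Ø).
It functions as the subject of "damaged", so the gap sits immediately after word 7 ("admitted").
Base order: The teacher has thought Hugo admitted that who damaged every photograph.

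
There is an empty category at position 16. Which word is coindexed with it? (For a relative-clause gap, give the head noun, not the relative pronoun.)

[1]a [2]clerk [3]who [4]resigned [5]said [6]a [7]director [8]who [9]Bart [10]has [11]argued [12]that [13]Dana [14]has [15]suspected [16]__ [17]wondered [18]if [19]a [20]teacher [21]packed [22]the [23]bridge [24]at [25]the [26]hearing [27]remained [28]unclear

The gap at 16 is the subject of "wondered", inside a relative clause.
The relative pronoun is "who" (word 8); it is bound by the head noun immediately before it.
Its filler is the head noun "director", at word 7.

7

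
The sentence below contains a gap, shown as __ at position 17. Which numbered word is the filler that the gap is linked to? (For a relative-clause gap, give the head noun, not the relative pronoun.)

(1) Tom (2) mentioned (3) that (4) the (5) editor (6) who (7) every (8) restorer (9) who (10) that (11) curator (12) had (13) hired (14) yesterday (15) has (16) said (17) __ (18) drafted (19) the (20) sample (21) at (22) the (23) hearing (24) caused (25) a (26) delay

The gap at 17 is the subject of "drafted", inside a relative clause.
The relative pronoun is "who" (word 6); it is bound by the head noun immediately before it.
Its filler is the head noun "editor", at word 5.

5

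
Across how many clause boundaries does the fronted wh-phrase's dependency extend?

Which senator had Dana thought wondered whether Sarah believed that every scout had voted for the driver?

"which senator" is extracted from the subject of "wondered".
Boundaries crossed, outermost first: [Ø] — 1 in total.

1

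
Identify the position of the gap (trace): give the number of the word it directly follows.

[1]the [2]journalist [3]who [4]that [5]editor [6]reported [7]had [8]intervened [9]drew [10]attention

The displaced element is "the journalist" (word 2).
It is linked across 1 clause boundary (Ø).
It functions as the subject of "intervened", so the gap sits immediately after word 6 ("reported").
Base order: That editor reported that the journalist had intervened.

6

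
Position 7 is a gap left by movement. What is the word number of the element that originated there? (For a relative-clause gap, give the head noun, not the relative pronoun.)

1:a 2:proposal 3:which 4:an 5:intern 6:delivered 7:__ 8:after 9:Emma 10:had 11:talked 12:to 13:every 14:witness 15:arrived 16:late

The gap at 7 is the object of "delivered", inside a relative clause.
The relative pronoun is "which" (word 3); it is bound by the head noun immediately before it.
Its filler is the head noun "proposal", at word 2.

2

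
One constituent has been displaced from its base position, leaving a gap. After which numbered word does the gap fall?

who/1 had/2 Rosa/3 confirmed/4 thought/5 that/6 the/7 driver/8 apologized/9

4

The displaced element is "who" (word 1).
It is linked across 1 clause boundary (Ø).
It functions as the subject of "thought", so the gap sits immediately after word 4 ("confirmed").
Base order: Rosa had confirmed who thought that the driver apologized.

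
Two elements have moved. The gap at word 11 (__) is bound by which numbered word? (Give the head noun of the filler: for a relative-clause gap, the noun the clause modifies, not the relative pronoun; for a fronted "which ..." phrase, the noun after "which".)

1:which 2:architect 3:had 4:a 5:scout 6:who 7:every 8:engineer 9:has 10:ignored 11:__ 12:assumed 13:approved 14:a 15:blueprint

The marked gap is inside the relative clause, the direct object of "ignored".
Its filler is the head noun "scout" (via "who"), at word 5.
(The other dependency links word 2 to a gap after word 12.)

5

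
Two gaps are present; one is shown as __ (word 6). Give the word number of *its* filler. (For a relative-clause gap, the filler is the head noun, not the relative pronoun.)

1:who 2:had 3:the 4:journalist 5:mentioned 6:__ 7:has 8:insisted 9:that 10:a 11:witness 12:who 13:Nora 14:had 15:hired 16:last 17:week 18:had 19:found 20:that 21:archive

The marked gap is the subject of "insisted".
Its filler is the fronted wh-phrase "who", at word 1.
(The other dependency links word 11 to a gap after word 15.)

1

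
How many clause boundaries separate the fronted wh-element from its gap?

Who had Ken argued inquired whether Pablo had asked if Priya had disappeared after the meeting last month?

"who" is extracted from the subject of "inquired".
Boundaries crossed, outermost first: [Ø] — 1 in total.

1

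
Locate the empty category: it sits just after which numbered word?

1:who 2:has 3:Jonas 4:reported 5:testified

The displaced element is "who" (word 1).
It is linked across 1 clause boundary (Ø).
It functions as the subject of "testified", so the gap sits immediately after word 4 ("reported").
Base order: Jonas has reported that who testified.

4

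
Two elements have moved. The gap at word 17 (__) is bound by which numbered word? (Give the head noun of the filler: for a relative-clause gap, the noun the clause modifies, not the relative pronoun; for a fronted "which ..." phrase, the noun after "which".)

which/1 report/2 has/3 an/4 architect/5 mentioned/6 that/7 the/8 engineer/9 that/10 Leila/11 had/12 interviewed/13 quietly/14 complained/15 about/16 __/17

2

The marked gap is the object of the preposition "about" of "complained".
Its filler is the fronted wh-phrase "which report", at word 2.
(The other dependency links word 9 to a gap after word 13.)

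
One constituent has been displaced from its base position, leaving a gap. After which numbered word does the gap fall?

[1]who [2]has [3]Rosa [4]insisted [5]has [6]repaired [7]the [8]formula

The displaced element is "who" (word 1).
It is linked across 1 clause boundary (Ø).
It functions as the subject of "repaired", so the gap sits immediately after word 4 ("insisted").
Base order: Rosa has insisted that who has repaired the formula.

4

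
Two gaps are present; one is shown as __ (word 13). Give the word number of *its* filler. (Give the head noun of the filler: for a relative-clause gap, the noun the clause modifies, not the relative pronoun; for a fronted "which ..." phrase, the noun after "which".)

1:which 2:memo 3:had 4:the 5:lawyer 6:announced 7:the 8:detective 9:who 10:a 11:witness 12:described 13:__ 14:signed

8

The marked gap is inside the relative clause, the direct object of "described".
Its filler is the head noun "detective" (via "who"), at word 8.
(The other dependency links word 2 to a gap after word 14.)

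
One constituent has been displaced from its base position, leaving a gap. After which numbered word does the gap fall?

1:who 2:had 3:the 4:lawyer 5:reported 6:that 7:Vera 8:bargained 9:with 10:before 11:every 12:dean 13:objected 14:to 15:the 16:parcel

9

The displaced element is "who" (word 1).
It is linked across 1 clause boundary (that).
It functions as the object of the preposition "with" of "bargained", so the gap sits immediately after word 9 ("with").
Base order: The lawyer had reported that Vera bargained with who before every dean objected to the parcel.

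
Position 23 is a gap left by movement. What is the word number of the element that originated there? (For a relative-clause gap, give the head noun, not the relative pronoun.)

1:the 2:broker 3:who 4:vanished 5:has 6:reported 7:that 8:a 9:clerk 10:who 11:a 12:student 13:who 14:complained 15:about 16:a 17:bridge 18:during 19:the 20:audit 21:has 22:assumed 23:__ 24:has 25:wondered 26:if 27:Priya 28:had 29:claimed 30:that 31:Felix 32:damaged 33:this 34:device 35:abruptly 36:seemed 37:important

The gap at 23 is the subject of "wondered", inside a relative clause.
The relative pronoun is "who" (word 10); it is bound by the head noun immediately before it.
Its filler is the head noun "clerk", at word 9.

9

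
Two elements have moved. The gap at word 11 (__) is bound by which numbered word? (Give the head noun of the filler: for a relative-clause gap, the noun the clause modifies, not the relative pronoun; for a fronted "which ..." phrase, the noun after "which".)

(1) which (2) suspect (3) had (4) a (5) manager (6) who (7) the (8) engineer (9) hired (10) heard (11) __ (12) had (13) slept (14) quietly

2

The marked gap is the subject of "slept".
Its filler is the fronted wh-phrase "which suspect", at word 2.
(The other dependency links word 5 to a gap after word 9.)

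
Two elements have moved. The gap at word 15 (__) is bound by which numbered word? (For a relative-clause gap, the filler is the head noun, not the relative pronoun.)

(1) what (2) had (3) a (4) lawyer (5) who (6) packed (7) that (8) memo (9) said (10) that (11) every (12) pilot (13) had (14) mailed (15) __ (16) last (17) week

The marked gap is the direct object of "mailed".
Its filler is the fronted wh-phrase "what", at word 1.
(The other dependency links word 4 to a gap after word 5.)

1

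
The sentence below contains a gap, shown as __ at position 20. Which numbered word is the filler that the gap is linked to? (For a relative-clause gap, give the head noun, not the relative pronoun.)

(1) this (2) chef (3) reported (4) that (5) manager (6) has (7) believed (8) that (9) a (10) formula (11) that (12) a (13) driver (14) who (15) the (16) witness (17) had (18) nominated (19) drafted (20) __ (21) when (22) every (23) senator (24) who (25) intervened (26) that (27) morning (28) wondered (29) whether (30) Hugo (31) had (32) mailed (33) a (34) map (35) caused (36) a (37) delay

10

The gap at 20 is the object of "drafted", inside a relative clause.
The relative pronoun is "that" (word 11); it is bound by the head noun immediately before it.
Its filler is the head noun "formula", at word 10.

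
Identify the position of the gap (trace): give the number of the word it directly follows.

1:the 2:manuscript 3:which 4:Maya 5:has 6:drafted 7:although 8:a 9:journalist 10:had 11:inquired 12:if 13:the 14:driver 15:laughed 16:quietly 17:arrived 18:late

The displaced element is "the manuscript" (word 2).
It functions as the direct object of "drafted", so the gap sits immediately after word 6 ("drafted").
Base order: Maya has drafted the manuscript although a journalist had inquired if the driver laughed quietly.

6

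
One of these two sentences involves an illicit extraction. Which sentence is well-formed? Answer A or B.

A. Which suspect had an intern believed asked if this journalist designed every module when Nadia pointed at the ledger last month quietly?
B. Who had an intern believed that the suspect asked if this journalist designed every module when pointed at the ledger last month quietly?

In B, the wh-phrase is extracted from inside a wh-island (introduced by "if"), which blocks movement.
In A, the extraction path crosses only that-complement boundaries, which are transparent.
So A is grammatical.

A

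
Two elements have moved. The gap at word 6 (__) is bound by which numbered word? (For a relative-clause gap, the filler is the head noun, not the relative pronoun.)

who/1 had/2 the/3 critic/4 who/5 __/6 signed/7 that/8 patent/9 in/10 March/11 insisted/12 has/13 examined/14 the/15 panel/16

4

The marked gap is inside the relative clause, the subject of "signed".
Its filler is the head noun "critic" (via "who"), at word 4.
(The other dependency links word 1 to a gap after word 12.)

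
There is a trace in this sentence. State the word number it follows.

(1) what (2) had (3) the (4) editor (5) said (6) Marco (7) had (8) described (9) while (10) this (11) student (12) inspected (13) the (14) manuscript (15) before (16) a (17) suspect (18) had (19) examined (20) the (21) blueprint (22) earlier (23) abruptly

8

The displaced element is "what" (word 1).
It is linked across 1 clause boundary (Ø).
It functions as the direct object of "described", so the gap sits immediately after word 8 ("described").
Base order: The editor had said Marco had described what while this student inspected the manuscript before a suspect had examined the blueprint earlier abruptly.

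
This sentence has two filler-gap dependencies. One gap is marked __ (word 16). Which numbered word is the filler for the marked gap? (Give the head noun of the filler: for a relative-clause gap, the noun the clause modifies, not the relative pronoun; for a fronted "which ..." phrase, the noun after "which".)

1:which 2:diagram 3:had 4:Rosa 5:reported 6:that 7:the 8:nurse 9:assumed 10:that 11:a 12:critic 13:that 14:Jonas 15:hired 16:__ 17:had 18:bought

The marked gap is inside the relative clause, the direct object of "hired".
Its filler is the head noun "critic" (via "that"), at word 12.
(The other dependency links word 2 to a gap after word 18.)

12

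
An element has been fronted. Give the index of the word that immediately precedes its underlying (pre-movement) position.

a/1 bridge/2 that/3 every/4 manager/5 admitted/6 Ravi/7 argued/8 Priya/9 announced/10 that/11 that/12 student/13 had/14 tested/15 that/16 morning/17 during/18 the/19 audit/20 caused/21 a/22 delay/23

The displaced element is "a bridge" (word 2).
It is linked across 3 clause boundaries (Ø → Ø → that).
It functions as the direct object of "tested", so the gap sits immediately after word 15 ("tested").
Base order: Every manager admitted Ravi argued Priya announced that that student had tested a bridge that morning during the audit.

15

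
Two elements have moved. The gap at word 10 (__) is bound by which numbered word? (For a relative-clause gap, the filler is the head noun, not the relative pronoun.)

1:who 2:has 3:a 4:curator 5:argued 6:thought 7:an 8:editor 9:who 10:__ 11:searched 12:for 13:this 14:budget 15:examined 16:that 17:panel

The marked gap is inside the relative clause, the subject of "searched".
Its filler is the head noun "editor" (via "who"), at word 8.
(The other dependency links word 1 to a gap after word 5.)

8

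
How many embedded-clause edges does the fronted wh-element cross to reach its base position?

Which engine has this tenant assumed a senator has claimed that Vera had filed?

2

"which engine" is extracted from the object of "filed".
Boundaries crossed, outermost first: [Ø], [that] — 2 in total.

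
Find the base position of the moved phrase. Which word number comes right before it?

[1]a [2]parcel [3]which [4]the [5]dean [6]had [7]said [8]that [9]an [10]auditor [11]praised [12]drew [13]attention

11

The displaced element is "a parcel" (word 2).
It is linked across 1 clause boundary (that).
It functions as the direct object of "praised", so the gap sits immediately after word 11 ("praised").
Base order: The dean had said that an auditor praised a parcel.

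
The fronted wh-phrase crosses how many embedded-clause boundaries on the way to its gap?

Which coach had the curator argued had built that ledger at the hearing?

"which coach" is extracted from the subject of "built".
Boundaries crossed, outermost first: [Ø] — 1 in total.

1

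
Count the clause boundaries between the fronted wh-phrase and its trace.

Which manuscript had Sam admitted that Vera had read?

"which manuscript" is extracted from the object of "read".
Boundaries crossed, outermost first: [that] — 1 in total.

1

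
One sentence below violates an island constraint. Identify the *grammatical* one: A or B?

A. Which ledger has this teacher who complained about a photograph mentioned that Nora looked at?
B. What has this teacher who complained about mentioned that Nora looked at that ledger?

A

In B, the wh-phrase is extracted from inside a complex-NP island (relative clause) (introduced by "who"), which blocks movement.
In A, the extraction path crosses only that-complement boundaries, which are transparent.
So A is grammatical.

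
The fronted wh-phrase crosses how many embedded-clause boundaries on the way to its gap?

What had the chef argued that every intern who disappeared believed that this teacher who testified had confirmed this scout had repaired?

"what" is extracted from the object of "repaired".
Boundaries crossed, outermost first: [that], [that], [Ø] — 3 in total.

3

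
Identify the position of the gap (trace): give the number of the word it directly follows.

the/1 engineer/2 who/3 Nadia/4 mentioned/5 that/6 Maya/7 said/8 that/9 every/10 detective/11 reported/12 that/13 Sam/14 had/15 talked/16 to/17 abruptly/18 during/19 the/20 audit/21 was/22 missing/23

The displaced element is "the engineer" (word 2).
It is linked across 3 clause boundaries (that → that → that).
It functions as the object of the preposition "to" of "talked", so the gap sits immediately after word 17 ("to").
Base order: Nadia mentioned that Maya said that every detective reported that Sam had talked to the engineer abruptly during the audit.

17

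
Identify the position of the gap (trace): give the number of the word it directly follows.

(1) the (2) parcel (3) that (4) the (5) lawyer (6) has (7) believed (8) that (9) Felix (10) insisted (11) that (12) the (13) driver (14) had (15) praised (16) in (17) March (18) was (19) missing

15

The displaced element is "the parcel" (word 2).
It is linked across 2 clause boundaries (that → that).
It functions as the direct object of "praised", so the gap sits immediately after word 15 ("praised").
Base order: The lawyer has believed that Felix insisted that the driver had praised the parcel in March.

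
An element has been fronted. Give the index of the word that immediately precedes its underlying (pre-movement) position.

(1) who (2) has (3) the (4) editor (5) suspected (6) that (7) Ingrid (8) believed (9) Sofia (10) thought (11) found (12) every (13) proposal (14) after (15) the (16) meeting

The displaced element is "who" (word 1).
It is linked across 3 clause boundaries (that → Ø → Ø).
It functions as the subject of "found", so the gap sits immediately after word 10 ("thought").
Base order: The editor has suspected that Ingrid believed Sofia thought that who found every proposal after the meeting.

10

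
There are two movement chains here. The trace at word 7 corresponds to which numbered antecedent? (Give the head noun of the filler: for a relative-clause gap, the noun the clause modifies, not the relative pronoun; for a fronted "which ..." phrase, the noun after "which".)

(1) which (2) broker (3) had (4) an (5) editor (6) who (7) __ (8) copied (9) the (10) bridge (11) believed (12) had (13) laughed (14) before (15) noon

The marked gap is inside the relative clause, the subject of "copied".
Its filler is the head noun "editor" (via "who"), at word 5.
(The other dependency links word 2 to a gap after word 11.)

5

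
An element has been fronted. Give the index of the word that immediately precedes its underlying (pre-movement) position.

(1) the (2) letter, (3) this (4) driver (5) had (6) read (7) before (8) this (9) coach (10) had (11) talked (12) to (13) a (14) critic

6

The displaced element is "the letter" (word 2).
It functions as the direct object of "read", so the gap sits immediately after word 6 ("read").
Base order: This driver had read the letter before this coach had talked to a critic.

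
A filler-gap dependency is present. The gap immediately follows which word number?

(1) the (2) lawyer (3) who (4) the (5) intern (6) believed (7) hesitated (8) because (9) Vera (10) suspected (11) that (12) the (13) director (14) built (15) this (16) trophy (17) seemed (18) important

The displaced element is "the lawyer" (word 2).
It is linked across 1 clause boundary (Ø).
It functions as the subject of "hesitated", so the gap sits immediately after word 6 ("believed").
Base order: The intern believed that the lawyer hesitated because Vera suspected that the director built this trophy.

6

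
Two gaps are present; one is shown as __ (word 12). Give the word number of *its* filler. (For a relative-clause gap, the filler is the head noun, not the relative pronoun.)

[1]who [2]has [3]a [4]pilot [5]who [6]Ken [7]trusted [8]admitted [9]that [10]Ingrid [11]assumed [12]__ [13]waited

1

The marked gap is the subject of "waited".
Its filler is the fronted wh-phrase "who", at word 1.
(The other dependency links word 4 to a gap after word 7.)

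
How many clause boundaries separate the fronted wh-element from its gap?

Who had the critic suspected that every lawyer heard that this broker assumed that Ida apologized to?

"who" is extracted from the PP object of "apologized".
Boundaries crossed, outermost first: [that], [that], [that] — 3 in total.

3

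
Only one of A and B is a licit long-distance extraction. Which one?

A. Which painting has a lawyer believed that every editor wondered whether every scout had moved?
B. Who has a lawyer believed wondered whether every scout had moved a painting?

In A, the wh-phrase is extracted from inside a wh-island (introduced by "whether"), which blocks movement.
In B, the extraction path crosses only that-complement boundaries, which are transparent.
So B is grammatical.

B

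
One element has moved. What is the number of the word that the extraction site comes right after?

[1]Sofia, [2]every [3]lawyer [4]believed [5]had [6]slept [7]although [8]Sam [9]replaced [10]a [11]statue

The displaced element is "Sofia" (word 1).
It is linked across 1 clause boundary (Ø).
It functions as the subject of "slept", so the gap sits immediately after word 4 ("believed").
Base order: Every lawyer believed that Sofia had slept although Sam replaced a statue.

4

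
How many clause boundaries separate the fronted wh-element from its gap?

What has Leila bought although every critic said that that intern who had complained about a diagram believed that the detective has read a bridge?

0

"what" originates inside the matrix clause — no clause boundary is crossed.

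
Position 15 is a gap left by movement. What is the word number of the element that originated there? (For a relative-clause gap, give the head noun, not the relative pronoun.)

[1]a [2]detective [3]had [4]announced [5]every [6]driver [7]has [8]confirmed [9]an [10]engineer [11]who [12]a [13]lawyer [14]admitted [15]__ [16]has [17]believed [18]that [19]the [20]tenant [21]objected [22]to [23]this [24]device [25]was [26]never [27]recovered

The gap at 15 is the subject of "believed", inside a relative clause.
The relative pronoun is "who" (word 11); it is bound by the head noun immediately before it.
Its filler is the head noun "engineer", at word 10.

10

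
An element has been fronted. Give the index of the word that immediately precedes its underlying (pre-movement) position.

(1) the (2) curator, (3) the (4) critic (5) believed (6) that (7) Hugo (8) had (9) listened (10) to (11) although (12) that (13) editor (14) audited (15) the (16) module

10

The displaced element is "the curator" (word 2).
It is linked across 1 clause boundary (that).
It functions as the object of the preposition "to" of "listened", so the gap sits immediately after word 10 ("to").
Base order: The critic believed that Hugo had listened to the curator although that editor audited the module.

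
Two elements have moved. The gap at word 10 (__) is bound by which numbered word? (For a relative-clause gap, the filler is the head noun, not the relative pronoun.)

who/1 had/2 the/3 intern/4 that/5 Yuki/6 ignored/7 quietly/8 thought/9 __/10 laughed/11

1

The marked gap is the subject of "laughed".
Its filler is the fronted wh-phrase "who", at word 1.
(The other dependency links word 4 to a gap after word 7.)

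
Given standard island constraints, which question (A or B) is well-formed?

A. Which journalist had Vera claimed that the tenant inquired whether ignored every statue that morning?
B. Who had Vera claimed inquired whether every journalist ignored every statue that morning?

In A, the wh-phrase is extracted from inside a wh-island (introduced by "whether"), which blocks movement.
In B, the extraction path crosses only that-complement boundaries, which are transparent.
So B is grammatical.

B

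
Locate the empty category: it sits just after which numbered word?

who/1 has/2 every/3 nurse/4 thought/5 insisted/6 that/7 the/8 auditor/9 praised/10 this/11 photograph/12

The displaced element is "who" (word 1).
It is linked across 1 clause boundary (Ø).
It functions as the subject of "insisted", so the gap sits immediately after word 5 ("thought").
Base order: Every nurse has thought that who insisted that the auditor praised this photograph.

5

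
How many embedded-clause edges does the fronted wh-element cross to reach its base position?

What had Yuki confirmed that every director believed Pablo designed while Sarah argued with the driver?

"what" is extracted from the object of "designed".
Boundaries crossed, outermost first: [that], [Ø] — 2 in total.

2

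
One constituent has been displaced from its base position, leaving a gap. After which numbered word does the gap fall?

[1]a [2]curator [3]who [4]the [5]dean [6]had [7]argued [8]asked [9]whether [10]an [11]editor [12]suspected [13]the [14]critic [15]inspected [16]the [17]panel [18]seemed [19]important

The displaced element is "a curator" (word 2).
It is linked across 1 clause boundary (Ø).
It functions as the subject of "asked", so the gap sits immediately after word 7 ("argued").
Base order: The dean had argued that a curator asked whether an editor suspected the critic inspected the panel.

7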